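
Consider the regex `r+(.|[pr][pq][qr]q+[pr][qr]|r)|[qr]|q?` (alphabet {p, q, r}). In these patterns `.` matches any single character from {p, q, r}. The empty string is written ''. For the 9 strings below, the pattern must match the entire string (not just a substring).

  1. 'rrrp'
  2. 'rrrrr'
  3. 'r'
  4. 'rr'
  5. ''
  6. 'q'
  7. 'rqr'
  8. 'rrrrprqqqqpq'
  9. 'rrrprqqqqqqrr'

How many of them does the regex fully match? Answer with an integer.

8

1 → match
2 → match
3 → match
4 → match
5 → match
6 → match
7 → no match
8 → match
9 → match
Total matched: 8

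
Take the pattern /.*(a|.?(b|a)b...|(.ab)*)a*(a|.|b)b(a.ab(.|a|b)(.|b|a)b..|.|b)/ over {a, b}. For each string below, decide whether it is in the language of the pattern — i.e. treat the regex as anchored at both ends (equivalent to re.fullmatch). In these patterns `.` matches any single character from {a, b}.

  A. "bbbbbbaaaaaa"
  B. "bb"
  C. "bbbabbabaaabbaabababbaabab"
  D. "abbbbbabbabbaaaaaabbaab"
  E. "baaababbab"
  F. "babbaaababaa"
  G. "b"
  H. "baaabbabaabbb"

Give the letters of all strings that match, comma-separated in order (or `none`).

H

A → no match
B → no match
C → no match
D → no match
E → no match
F → no match
G → no match
H → match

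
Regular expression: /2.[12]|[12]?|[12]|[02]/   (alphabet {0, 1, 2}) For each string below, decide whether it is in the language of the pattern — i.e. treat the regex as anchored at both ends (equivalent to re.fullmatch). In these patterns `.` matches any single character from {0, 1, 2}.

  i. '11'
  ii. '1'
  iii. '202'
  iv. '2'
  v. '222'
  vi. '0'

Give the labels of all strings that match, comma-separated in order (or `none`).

ii, iii, iv, v, vi

i. '11' → no match
ii. '1' → match
iii. '202' → match
iv. '2' → match
v. '222' → match
vi. '0' → match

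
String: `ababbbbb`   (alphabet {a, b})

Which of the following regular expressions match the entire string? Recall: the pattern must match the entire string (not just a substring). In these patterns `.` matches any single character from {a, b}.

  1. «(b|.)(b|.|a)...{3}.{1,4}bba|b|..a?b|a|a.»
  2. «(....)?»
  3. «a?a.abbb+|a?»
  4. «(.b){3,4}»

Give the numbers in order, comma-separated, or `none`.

3, 4

1 → no match
2 → no match
3 → match
4 → match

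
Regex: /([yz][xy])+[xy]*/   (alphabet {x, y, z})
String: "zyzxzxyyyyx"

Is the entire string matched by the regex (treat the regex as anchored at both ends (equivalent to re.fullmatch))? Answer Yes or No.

Yes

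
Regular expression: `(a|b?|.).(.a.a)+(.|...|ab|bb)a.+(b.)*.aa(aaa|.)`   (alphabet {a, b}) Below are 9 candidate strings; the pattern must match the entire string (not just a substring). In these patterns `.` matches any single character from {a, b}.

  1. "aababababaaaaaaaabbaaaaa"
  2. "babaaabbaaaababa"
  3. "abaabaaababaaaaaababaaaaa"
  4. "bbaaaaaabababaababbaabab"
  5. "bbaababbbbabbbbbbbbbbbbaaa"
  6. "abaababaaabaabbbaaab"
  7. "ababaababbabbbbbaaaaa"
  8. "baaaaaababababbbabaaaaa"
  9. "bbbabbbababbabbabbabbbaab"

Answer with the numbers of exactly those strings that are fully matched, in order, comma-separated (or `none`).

1, 3, 6, 7, 8

1 → match
2 → no match
3 → match
4 → no match
5 → no match
6 → match
7 → match
8 → match
9 → no match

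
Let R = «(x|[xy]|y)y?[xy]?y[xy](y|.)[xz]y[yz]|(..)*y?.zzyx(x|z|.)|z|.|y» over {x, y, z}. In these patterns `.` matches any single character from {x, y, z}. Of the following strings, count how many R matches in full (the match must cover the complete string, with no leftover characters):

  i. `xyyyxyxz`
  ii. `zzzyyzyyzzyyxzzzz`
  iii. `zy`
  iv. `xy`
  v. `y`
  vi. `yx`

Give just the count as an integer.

1

i. `xyyyxyxz` → no match
ii → no match
iii. `zy` → no match
iv. `xy` → no match
v. `y` → match
vi. `yx` → no match
Total matched: 1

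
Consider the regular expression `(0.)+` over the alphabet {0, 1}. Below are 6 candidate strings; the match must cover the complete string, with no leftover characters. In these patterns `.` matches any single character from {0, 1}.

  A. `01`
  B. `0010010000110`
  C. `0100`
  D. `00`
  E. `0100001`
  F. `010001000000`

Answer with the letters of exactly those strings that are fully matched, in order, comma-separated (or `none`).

A → match
B → no match
C → match
D → match
E → no match
F → match

A, C, D, F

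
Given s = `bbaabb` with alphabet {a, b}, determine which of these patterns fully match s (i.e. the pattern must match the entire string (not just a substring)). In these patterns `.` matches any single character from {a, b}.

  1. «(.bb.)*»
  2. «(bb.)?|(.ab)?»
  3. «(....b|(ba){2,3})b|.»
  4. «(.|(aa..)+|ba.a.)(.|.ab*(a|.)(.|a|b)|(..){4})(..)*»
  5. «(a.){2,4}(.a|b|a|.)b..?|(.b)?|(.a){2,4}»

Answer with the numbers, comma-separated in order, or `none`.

3, 4

1 → no match
2 → no match
3 → match
4 → match
5 → no match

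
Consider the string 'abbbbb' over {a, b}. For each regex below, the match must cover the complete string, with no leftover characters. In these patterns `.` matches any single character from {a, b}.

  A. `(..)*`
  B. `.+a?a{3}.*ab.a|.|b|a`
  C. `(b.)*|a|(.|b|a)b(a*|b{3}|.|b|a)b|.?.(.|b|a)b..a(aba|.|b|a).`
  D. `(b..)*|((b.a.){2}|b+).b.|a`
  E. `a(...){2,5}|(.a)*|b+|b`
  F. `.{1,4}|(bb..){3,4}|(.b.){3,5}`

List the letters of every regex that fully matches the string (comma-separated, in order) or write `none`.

A, C

A → match
B → no match
C → match
D → no match
E → no match
F → no match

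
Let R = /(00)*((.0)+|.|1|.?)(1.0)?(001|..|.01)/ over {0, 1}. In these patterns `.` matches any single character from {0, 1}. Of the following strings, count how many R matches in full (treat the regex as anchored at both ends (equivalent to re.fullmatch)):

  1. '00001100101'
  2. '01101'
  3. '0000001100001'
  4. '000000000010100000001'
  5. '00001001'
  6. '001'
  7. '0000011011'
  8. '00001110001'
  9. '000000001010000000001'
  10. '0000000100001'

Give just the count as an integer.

9

1 → match
2 → no match
3 → match
4 → match
5 → match
6 → match
7 → match
8 → match
9 → match
10 → match
Total matched: 9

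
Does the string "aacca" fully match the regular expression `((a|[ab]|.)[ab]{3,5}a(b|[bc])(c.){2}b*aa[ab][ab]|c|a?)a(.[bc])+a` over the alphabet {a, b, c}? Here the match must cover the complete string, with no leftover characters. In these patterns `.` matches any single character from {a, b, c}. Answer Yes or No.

Yes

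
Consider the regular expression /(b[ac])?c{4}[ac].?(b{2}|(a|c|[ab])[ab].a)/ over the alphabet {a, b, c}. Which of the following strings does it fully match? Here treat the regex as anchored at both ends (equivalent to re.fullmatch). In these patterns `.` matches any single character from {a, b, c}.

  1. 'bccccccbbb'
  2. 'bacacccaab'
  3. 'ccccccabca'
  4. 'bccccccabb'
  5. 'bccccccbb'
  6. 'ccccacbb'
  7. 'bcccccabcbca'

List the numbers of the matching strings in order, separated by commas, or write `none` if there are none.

1, 3, 4, 5, 6, 7

1 → match
2 → no match
3 → match
4 → match
5 → match
6 → match
7 → match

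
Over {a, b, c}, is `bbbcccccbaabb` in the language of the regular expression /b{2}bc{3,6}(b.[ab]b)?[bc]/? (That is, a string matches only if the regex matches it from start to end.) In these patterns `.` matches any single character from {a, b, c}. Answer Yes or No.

Yes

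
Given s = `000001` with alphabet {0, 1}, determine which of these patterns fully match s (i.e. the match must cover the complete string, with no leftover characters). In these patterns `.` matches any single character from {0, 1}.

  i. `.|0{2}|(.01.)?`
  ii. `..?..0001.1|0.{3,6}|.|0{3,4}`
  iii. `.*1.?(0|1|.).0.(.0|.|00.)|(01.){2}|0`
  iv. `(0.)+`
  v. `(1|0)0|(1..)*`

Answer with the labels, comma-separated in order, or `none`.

ii, iv

i → no match
ii → match
iii → no match
iv → match
v → no match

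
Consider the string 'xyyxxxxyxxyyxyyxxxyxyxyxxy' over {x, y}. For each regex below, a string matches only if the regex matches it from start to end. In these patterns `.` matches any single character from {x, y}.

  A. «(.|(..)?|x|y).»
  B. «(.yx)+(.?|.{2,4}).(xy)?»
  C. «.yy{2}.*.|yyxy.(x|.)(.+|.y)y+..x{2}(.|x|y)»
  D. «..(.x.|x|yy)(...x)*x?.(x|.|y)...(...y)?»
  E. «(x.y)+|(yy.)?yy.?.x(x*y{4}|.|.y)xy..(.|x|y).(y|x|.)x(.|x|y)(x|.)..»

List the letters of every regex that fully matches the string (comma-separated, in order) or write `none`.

D

A → no match
B → no match
C → no match
D → match
E → no match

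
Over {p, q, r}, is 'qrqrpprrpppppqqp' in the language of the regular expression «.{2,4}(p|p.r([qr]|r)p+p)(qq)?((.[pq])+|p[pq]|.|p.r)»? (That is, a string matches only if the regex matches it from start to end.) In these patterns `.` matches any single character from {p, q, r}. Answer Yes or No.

Yes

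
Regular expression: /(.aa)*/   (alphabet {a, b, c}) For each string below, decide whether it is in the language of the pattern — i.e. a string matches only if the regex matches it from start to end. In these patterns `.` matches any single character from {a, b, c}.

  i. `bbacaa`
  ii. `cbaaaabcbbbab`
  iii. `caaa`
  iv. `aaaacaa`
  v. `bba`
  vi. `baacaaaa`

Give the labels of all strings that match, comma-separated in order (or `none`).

none

i → no match
ii → no match
iii → no match
iv → no match
v → no match
vi → no match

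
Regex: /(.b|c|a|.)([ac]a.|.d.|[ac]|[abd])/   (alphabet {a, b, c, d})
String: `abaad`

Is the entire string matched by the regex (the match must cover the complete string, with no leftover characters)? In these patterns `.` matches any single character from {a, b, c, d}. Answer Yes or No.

Yes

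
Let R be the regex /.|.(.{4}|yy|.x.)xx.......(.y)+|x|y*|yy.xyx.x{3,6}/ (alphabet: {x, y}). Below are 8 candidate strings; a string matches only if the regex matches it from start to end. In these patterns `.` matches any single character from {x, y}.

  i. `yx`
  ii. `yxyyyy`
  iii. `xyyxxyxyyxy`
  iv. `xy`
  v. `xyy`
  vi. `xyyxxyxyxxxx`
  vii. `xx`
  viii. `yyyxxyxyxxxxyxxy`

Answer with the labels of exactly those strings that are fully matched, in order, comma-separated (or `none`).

none

i → no match
ii → no match
iii → no match
iv → no match
v → no match
vi → no match
vii → no match
viii → no match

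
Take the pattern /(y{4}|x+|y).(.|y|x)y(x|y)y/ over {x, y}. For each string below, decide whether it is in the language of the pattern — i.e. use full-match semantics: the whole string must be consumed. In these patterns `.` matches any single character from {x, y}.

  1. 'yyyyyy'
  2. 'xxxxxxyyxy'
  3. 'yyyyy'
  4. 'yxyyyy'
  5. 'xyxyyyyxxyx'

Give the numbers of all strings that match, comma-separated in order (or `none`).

1 → match
2 → match
3 → no match
4 → match
5 → no match — must end with 'y'

1, 2, 4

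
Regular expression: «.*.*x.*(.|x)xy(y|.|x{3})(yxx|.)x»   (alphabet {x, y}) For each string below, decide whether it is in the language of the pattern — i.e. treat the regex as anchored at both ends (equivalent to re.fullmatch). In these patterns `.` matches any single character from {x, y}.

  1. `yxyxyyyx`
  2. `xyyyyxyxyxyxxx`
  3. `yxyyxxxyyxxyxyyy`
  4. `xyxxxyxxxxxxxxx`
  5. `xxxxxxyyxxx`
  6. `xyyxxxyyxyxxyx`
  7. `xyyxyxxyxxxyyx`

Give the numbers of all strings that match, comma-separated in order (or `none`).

1. `yxyxyyyx` → match
2 → match
3 → no match — must end with `x`
4 → no match
5. `xxxxxxyyxxx` → no match
6 → no match
7 → no match

1, 2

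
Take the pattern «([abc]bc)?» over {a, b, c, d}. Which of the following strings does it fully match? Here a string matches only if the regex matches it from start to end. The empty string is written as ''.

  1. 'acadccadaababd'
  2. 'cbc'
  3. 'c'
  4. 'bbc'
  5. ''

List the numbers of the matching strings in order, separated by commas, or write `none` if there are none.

1 → no match
2 → match
3 → no match
4 → match
5 → match

2, 4, 5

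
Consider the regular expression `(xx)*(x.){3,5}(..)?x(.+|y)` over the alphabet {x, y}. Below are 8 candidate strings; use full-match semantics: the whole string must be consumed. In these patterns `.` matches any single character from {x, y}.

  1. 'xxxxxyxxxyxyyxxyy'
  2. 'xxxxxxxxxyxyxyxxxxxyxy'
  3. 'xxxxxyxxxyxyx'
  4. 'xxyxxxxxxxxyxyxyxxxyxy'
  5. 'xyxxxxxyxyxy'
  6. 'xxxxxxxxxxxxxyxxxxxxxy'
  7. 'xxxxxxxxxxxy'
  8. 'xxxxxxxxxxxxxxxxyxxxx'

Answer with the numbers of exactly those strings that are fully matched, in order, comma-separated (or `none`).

1 → match
2 → match
3 → match
4 → no match
5 → match
6 → match
7 → match
8 → match

1, 2, 3, 5, 6, 7, 8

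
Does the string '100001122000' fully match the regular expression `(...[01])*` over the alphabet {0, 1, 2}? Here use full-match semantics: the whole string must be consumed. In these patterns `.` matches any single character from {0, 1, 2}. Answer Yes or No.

No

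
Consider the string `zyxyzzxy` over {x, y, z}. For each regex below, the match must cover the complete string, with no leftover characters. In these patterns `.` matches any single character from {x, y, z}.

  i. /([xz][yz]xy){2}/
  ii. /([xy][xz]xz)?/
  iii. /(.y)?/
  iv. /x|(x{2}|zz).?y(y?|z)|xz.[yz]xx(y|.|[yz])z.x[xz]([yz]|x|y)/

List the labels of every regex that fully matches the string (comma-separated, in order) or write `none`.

i → match
ii → no match
iii → no match
iv → no match

i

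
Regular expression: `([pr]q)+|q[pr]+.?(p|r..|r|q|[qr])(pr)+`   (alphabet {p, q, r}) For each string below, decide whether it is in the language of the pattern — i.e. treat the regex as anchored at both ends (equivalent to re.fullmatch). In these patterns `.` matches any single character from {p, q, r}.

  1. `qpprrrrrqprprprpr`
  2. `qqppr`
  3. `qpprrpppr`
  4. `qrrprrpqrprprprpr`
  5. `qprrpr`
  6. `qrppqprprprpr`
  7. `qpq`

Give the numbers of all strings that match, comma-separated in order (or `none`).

1 → match
2 → no match
3 → match
4 → match
5 → match
6 → match
7 → no match

1, 3, 4, 5, 6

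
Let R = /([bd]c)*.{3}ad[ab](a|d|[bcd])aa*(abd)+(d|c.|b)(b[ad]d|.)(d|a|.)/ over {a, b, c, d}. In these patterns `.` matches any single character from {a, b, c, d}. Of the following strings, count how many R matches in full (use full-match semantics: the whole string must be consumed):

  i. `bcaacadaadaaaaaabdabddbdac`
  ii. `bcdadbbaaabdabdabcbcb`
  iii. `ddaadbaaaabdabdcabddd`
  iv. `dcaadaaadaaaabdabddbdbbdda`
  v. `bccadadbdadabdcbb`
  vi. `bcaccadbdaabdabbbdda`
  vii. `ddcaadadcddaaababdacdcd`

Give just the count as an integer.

i → no match
ii → no match
iii → match
iv → no match
v → no match
vi → no match
vii → no match
Total matched: 1

1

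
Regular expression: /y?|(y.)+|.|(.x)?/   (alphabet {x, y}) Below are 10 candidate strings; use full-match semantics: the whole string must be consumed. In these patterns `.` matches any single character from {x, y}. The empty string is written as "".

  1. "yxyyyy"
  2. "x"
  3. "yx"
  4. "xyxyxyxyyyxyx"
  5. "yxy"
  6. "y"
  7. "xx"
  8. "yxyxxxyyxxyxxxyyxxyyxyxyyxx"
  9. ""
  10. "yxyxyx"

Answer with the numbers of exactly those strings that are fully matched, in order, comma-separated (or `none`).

1, 2, 3, 6, 7, 9, 10

1 → match
2 → match
3 → match
4 → no match
5 → no match
6 → match
7 → match
8 → no match
9 → match
10 → match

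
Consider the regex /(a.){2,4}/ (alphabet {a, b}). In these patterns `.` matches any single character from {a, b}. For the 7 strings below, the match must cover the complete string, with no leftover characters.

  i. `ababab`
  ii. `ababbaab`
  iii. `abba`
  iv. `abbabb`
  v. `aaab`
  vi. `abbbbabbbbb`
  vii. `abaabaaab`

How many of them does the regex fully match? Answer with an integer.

2

i → match
ii → no match
iii → no match
iv → no match
v → match
vi → no match
vii → no match
Total matched: 2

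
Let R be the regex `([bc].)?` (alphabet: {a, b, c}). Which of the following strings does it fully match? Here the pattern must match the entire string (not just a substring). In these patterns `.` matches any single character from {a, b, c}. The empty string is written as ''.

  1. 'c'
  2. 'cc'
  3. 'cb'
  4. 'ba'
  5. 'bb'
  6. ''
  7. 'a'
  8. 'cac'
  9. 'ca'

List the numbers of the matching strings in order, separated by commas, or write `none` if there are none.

2, 3, 4, 5, 6, 9

1. 'c' → no match
2. 'cc' → match
3. 'cb' → match
4. 'ba' → match
5. 'bb' → match
6. '' → match
7. 'a' → no match
8. 'cac' → no match
9. 'ca' → match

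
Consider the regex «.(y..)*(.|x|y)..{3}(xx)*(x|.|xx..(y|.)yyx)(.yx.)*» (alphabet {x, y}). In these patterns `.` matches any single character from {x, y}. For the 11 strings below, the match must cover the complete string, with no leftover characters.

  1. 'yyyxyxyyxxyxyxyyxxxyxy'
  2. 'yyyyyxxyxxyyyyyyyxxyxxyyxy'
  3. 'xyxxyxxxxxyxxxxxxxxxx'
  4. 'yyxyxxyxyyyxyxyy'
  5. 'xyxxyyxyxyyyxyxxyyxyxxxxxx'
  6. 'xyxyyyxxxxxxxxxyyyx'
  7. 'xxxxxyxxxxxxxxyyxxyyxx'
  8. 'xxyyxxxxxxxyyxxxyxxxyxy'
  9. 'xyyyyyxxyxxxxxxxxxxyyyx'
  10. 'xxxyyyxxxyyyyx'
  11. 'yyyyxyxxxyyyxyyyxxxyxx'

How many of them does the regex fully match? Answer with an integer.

8

1 → no match
2 → match
3 → match
4 → no match
5 → match
6 → match
7 → no match
8 → match
9 → match
10 → match
11 → match
Total matched: 8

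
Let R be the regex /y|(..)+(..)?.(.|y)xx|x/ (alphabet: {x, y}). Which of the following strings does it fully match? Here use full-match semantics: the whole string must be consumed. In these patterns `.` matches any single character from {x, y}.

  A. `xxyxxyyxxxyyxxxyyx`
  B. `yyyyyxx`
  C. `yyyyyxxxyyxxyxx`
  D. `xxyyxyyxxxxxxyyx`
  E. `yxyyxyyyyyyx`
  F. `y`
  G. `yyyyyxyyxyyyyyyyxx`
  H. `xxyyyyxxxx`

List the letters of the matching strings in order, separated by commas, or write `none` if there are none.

A → no match
B → no match
C → no match
D → no match
E → no match
F → match
G → match
H → match

F, G, H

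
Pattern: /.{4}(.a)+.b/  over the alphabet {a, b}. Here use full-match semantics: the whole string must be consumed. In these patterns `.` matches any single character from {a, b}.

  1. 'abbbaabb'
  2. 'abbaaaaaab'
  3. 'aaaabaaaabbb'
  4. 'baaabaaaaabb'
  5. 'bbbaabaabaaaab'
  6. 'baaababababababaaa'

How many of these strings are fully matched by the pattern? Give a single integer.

3

1 → match
2 → match
3 → no match
4 → match
5 → no match
6 → no match — must end with 'b'
Total matched: 3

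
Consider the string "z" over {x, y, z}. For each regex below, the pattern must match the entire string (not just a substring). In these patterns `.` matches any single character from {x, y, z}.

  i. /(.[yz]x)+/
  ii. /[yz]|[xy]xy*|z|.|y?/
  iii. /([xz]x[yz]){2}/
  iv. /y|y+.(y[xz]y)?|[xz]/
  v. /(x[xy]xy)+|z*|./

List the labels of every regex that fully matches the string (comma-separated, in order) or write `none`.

i → no match — must end with "x"
ii → match
iii → no match
iv → match
v → match

ii, iv, v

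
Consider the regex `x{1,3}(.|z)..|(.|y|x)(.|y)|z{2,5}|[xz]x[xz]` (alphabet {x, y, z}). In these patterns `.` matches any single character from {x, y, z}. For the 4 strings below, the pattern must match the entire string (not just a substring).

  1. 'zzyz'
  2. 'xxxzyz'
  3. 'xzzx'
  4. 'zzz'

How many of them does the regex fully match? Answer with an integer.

3

1 → no match
2 → match
3 → match
4 → match
Total matched: 3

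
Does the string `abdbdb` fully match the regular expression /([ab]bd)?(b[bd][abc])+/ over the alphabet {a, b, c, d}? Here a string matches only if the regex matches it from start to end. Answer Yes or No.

Yes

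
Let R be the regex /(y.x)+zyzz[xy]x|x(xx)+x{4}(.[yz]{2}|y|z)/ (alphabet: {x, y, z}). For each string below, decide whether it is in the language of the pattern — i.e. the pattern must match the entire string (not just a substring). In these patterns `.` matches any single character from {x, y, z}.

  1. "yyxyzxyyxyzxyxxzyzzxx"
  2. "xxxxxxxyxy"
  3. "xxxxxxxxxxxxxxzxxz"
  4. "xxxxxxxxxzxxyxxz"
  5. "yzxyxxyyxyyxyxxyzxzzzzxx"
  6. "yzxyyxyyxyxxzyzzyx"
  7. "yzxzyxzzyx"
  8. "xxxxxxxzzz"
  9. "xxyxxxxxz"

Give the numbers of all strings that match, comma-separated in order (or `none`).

1, 6, 8

1 → match
2. "xxxxxxxyxy" → no match
3 → no match
4 → no match
5 → no match
6 → match
7. "yzxzyxzzyx" → no match
8. "xxxxxxxzzz" → match
9. "xxyxxxxxz" → no match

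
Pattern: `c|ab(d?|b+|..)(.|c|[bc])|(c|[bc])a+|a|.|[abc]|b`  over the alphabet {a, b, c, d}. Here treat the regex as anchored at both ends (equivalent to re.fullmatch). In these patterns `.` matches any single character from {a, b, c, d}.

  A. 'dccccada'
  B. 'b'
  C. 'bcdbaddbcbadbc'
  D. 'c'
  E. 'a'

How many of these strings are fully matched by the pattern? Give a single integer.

A. 'dccccada' → no match
B. 'b' → match
C → no match
D. 'c' → match
E. 'a' → match
Total matched: 3

3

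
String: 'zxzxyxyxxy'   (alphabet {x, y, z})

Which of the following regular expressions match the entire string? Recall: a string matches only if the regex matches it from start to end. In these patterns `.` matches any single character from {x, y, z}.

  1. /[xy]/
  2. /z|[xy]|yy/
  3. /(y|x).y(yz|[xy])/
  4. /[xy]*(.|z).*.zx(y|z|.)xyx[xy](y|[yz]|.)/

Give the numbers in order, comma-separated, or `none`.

4

1 → no match
2 → no match
3 → no match
4 → match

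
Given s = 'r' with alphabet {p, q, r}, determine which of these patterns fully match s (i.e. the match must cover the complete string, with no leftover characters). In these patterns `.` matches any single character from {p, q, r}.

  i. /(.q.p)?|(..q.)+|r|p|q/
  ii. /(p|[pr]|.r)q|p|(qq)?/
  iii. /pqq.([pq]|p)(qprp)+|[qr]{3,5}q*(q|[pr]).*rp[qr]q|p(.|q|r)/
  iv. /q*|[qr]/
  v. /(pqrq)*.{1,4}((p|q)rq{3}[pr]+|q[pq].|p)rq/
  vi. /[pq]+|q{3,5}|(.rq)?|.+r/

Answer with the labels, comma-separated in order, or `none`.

i → match
ii → no match
iii → no match
iv → match
v → no match — must end with 'rq'
vi → no match

i, iv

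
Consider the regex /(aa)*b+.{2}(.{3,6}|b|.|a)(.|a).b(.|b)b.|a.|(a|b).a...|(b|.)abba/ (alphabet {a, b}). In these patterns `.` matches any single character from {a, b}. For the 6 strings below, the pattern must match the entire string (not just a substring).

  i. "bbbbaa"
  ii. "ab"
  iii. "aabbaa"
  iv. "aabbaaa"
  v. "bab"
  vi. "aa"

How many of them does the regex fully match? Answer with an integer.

i → no match
ii → match
iii → no match
iv → no match
v → no match
vi → match
Total matched: 2

2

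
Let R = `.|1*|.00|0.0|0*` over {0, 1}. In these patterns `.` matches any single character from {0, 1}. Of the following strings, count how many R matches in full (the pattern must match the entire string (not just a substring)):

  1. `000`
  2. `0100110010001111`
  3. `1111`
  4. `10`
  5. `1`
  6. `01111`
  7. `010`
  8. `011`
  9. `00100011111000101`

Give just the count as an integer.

4

1 → match
2 → no match
3 → match
4 → no match
5 → match
6 → no match
7 → match
8 → no match
9 → no match
Total matched: 4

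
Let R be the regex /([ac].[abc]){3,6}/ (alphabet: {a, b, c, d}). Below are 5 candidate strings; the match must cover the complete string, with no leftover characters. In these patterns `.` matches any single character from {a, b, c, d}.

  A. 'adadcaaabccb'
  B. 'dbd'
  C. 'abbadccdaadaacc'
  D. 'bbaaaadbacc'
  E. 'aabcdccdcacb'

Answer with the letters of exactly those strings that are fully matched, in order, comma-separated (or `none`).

C, E

A. 'adadcaaabccb' → no match
B. 'dbd' → no match
C → match
D. 'bbaaaadbacc' → no match
E. 'aabcdccdcacb' → match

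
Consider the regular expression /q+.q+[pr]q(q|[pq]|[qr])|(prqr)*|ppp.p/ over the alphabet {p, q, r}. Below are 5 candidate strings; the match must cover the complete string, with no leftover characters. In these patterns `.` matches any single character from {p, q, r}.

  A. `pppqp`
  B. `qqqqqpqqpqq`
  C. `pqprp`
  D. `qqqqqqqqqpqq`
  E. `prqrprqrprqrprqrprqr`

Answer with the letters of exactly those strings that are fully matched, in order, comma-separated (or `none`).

A, B, D, E

A → match
B → match
C → no match
D → match
E → match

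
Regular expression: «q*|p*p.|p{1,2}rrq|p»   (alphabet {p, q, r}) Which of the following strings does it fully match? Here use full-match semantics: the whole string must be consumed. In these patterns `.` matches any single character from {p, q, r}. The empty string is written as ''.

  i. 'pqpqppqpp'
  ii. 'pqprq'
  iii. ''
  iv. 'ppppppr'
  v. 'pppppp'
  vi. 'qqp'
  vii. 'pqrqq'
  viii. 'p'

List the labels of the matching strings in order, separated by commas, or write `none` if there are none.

iii, iv, v, viii

i → no match
ii → no match
iii → match
iv → match
v → match
vi → no match
vii → no match
viii → match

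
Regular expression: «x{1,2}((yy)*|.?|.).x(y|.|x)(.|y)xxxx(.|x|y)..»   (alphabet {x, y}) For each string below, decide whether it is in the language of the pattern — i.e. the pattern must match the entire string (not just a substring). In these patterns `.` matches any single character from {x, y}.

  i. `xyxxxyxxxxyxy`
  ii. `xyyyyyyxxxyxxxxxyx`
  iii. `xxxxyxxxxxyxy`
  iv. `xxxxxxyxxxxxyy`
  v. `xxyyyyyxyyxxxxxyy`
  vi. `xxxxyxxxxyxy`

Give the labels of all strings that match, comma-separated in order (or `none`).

i → match
ii → match
iii → match
iv → match
v → match
vi. `xxxxyxxxxyxy` → match

i, ii, iii, iv, v, vi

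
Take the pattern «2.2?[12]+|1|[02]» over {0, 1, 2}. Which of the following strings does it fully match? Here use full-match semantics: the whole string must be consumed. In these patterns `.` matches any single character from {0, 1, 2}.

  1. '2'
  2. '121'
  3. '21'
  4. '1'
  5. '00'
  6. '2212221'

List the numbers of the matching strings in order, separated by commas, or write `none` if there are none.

1, 4, 6

1 → match
2 → no match
3 → no match
4 → match
5 → no match
6 → match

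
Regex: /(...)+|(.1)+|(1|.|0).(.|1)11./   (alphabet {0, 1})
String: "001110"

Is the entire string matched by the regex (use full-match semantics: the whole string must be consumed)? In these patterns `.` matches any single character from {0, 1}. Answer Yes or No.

Yes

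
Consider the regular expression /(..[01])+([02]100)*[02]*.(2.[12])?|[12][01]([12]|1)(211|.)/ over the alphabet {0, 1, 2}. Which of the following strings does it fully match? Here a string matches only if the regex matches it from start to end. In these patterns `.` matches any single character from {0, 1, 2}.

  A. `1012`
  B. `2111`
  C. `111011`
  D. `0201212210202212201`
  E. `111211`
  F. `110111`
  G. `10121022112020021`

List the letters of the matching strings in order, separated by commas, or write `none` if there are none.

A → match
B → match
C → no match
D → match
E → match
F → no match
G → match

A, B, D, E, G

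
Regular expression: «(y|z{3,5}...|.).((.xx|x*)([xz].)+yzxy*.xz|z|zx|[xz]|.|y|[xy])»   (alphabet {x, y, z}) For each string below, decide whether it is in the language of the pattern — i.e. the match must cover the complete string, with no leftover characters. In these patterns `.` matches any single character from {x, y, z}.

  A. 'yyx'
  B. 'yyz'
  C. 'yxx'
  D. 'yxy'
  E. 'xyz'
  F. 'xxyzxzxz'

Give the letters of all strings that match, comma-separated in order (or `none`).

A → match
B → match
C → match
D → match
E → match
F → no match

A, B, C, D, E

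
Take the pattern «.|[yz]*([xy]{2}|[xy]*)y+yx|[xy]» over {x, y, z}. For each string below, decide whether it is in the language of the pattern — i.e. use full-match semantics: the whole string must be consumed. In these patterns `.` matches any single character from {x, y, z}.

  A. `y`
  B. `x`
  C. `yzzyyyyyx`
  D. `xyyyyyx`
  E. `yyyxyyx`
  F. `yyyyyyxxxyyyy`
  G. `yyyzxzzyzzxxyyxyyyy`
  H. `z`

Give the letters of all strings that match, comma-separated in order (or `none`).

A, B, C, D, E, H

A. `y` → match
B. `x` → match
C. `yzzyyyyyx` → match
D. `xyyyyyx` → match
E. `yyyxyyx` → match
F → no match
G → no match
H. `z` → match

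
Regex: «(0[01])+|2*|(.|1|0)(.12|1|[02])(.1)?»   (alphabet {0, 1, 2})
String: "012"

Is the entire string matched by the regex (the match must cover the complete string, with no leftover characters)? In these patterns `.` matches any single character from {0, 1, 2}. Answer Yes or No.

No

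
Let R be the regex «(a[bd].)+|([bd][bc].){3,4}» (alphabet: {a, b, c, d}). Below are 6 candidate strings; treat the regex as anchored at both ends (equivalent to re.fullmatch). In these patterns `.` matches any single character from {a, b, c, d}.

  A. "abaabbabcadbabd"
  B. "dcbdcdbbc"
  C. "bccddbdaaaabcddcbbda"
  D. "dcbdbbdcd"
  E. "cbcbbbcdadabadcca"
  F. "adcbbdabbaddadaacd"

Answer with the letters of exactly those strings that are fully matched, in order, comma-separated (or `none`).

A, B, D

A → match
B → match
C → no match
D → match
E → no match
F → no match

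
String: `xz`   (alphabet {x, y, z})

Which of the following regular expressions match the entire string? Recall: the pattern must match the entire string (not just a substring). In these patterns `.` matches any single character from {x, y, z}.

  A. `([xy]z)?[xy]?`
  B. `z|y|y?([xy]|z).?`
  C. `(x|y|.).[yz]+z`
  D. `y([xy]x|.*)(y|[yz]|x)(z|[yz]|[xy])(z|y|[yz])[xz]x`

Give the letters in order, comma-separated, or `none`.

A, B

A → match
B → match
C → no match
D → no match — must start with `y`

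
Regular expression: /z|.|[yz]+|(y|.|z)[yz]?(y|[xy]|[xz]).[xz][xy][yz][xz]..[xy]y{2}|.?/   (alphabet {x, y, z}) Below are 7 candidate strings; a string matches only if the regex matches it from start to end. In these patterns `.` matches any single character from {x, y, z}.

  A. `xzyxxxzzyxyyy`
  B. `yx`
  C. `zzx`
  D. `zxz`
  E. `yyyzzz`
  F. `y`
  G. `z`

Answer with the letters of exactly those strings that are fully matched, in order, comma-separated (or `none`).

A, E, F, G

A → match
B → no match
C → no match
D → no match
E → match
F → match
G → match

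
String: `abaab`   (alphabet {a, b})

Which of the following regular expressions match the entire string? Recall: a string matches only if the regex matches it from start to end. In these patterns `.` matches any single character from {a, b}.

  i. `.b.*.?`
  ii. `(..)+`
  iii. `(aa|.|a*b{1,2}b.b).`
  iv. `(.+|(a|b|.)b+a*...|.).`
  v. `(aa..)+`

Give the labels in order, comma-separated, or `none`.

i, iv

i → match
ii → no match
iii → no match
iv → match
v → no match — must start with `aa`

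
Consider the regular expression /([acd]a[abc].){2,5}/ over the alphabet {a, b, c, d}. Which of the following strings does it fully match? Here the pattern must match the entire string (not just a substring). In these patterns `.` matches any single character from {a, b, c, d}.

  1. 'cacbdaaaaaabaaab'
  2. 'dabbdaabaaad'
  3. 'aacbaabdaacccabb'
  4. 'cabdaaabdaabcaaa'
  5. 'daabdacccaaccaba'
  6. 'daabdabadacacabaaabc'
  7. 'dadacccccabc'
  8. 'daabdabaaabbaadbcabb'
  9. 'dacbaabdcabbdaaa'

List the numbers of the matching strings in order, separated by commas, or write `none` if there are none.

1, 2, 3, 4, 5, 6, 9

1 → match
2 → match
3 → match
4 → match
5 → match
6 → match
7 → no match
8 → no match
9 → match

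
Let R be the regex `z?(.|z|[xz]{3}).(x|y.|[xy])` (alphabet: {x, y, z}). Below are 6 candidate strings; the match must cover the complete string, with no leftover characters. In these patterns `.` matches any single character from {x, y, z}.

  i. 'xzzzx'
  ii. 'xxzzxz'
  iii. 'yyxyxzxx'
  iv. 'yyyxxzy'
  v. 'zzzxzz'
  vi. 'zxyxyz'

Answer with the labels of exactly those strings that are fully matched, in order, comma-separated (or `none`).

i → match
ii → no match
iii → no match
iv → no match
v → no match
vi → no match

i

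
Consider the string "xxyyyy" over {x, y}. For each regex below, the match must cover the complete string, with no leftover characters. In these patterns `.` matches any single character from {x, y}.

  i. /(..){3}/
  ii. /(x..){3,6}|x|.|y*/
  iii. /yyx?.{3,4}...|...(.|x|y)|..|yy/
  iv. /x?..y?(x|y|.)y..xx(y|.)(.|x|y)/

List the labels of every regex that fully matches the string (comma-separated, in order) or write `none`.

i → match
ii → no match
iii → no match
iv → no match

i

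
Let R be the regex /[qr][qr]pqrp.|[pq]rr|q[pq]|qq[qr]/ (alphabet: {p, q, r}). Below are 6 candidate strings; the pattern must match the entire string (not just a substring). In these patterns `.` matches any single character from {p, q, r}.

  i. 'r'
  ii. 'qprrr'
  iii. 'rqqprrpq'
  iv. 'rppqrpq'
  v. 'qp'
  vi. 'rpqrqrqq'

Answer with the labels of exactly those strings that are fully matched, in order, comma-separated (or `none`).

v

i → no match
ii → no match
iii → no match
iv → no match
v → match
vi → no match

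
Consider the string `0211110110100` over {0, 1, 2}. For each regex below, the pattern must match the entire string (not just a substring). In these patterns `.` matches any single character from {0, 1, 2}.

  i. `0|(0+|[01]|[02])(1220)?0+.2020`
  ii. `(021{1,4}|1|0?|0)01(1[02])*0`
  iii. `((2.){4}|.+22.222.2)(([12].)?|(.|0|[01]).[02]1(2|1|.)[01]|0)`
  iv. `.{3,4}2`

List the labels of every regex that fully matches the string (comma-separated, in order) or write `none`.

i → no match
ii → match
iii → no match
iv → no match — must end with `2`

ii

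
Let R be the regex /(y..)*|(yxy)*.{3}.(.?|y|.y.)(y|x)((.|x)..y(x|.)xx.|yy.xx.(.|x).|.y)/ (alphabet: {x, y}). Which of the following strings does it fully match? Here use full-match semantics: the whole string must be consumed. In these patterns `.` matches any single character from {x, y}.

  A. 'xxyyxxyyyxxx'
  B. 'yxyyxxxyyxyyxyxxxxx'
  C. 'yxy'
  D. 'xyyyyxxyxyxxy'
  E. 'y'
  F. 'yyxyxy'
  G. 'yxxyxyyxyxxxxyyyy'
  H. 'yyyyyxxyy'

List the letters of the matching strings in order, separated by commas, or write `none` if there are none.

A → no match
B → no match
C → match
D → no match
E → no match
F → match
G → no match
H → no match

C, F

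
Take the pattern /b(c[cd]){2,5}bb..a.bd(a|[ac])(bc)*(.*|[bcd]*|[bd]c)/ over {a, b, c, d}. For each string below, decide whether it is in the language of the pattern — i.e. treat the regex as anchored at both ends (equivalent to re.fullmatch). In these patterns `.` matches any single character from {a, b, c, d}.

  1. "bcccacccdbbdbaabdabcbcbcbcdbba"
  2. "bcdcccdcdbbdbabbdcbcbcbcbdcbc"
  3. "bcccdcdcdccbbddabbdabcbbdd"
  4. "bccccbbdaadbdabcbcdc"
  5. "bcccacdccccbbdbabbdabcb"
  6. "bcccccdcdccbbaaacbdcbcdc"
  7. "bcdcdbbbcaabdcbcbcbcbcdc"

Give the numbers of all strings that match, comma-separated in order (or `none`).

1 → no match
2 → match
3 → match
4 → match
5 → no match
6 → match
7 → match

2, 3, 4, 6, 7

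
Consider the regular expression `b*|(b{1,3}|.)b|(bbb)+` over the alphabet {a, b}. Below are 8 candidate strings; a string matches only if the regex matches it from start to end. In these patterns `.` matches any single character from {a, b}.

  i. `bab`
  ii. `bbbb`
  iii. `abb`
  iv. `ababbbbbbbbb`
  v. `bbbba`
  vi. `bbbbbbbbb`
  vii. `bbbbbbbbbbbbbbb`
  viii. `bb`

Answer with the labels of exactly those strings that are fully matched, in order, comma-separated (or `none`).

i. `bab` → no match
ii. `bbbb` → match
iii. `abb` → no match
iv. `ababbbbbbbbb` → no match
v. `bbbba` → no match
vi. `bbbbbbbbb` → match
vii → match
viii. `bb` → match

ii, vi, vii, viii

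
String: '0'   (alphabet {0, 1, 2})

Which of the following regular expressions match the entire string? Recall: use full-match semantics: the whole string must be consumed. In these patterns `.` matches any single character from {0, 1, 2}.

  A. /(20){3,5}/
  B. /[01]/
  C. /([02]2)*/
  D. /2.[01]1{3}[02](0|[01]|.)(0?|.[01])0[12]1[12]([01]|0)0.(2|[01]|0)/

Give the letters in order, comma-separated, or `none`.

A → no match — must start with '20'
B → match
C → no match
D → no match — must start with '2'

B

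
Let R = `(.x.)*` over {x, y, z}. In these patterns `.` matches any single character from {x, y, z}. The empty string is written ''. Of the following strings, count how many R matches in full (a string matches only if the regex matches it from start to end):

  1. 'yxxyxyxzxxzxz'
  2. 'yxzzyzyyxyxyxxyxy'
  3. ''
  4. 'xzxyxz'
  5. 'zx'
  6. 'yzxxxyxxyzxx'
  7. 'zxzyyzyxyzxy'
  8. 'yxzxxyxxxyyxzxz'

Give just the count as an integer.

1 → no match
2 → no match
3 → match
4 → no match
5 → no match
6 → no match
7 → no match
8 → no match
Total matched: 1

1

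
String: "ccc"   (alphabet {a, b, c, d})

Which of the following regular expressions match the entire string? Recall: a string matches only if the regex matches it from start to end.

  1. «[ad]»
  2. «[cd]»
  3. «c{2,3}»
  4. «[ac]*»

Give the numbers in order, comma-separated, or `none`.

3, 4

1 → no match
2 → no match
3 → match
4 → match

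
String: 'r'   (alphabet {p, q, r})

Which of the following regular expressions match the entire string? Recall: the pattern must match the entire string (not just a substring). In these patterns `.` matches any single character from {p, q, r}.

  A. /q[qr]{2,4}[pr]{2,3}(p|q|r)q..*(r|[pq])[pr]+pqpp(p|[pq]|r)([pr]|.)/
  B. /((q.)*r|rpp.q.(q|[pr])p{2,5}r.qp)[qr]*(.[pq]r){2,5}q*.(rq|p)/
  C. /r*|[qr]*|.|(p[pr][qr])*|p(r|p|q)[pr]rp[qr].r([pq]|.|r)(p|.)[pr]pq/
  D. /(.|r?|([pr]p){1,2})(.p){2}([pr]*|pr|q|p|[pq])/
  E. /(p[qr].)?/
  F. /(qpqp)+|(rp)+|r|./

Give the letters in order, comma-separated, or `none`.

A → no match — must start with 'q'
B → no match
C → match
D → no match
E → no match
F → match

C, F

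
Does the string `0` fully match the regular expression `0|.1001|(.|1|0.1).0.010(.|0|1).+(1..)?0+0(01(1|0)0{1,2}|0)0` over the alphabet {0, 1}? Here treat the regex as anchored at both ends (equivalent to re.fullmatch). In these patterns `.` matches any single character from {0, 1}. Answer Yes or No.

Yes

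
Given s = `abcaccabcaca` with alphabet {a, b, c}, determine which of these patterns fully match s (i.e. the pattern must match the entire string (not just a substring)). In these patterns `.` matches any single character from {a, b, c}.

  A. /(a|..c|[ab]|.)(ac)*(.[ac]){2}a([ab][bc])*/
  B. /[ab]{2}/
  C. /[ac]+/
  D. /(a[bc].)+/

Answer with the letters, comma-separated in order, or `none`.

A → no match
B → no match
C → no match
D → match

D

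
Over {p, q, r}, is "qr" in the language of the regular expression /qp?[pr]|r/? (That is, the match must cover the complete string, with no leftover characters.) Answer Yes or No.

Yes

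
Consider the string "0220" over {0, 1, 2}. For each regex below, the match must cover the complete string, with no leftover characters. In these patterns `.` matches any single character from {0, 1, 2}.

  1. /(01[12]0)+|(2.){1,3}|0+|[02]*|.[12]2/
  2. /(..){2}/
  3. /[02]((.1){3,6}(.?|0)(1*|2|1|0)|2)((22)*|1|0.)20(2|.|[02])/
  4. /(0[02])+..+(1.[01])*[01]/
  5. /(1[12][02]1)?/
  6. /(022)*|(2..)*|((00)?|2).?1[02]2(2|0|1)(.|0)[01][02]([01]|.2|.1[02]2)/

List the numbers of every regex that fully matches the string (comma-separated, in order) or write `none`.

1, 2

1 → match
2 → match
3 → no match
4 → no match
5 → no match
6 → no match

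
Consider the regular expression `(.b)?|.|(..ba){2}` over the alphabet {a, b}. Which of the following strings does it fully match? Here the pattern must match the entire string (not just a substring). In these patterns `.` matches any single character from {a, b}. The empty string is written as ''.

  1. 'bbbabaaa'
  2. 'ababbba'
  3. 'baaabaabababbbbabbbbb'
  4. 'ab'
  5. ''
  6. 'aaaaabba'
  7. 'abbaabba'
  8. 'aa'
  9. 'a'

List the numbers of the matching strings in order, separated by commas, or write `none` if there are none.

4, 5, 7, 9

1 → no match
2 → no match
3 → no match
4 → match
5 → match
6 → no match
7 → match
8 → no match
9 → match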